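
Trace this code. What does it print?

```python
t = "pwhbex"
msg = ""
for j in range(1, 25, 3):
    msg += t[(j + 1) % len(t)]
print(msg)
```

hxhxhxhx

j=1: add t[2]='h' → 'h'
j=4: add t[5]='x' → 'hx'
j=7: add t[2]='h' → 'hxh'
j=10: add t[5]='x' → 'hxhx'
j=13: add t[2]='h' → 'hxhxh'
j=16: add t[5]='x' → 'hxhxhx'
j=19: add t[2]='h' → 'hxhxhxh'
j=22: add t[5]='x' → 'hxhxhxhx'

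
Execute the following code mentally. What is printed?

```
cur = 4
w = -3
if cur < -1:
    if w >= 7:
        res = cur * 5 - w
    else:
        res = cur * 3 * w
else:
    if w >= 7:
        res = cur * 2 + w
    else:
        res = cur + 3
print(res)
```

7

cur=4, w=-3
cur < -1 is False; w >= 7 is False
→ res = cur + 3 = 7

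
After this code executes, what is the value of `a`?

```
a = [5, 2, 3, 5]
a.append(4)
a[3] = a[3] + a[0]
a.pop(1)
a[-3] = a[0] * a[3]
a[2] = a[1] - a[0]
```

append 4 → [5, 2, 3, 5, 4]
a[3] = a[3]+a[0] = 5+5 = 10 → [5, 2, 3, 10, 4]
pop(1) removes 2 → [5, 3, 10, 4]
a[-3] = a[0]*a[3] = 5*4 = 20 → [5, 20, 10, 4]
a[2] = a[1]-a[0] = 20-5 = 15 → [5, 20, 15, 4]

[5, 20, 15, 4]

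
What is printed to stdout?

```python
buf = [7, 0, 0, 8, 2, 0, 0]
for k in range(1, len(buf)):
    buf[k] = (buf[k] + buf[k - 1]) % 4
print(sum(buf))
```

19

k=1: buf[1] = (0+7)%4 = 3 → [7, 3, 0, 8, 2, 0, 0]
k=2: buf[2] = (0+3)%4 = 3 → [7, 3, 3, 8, 2, 0, 0]
k=3: buf[3] = (8+3)%4 = 3 → [7, 3, 3, 3, 2, 0, 0]
k=4: buf[4] = (2+3)%4 = 1 → [7, 3, 3, 3, 1, 0, 0]
k=5: buf[5] = (0+1)%4 = 1 → [7, 3, 3, 3, 1, 1, 0]
k=6: buf[6] = (0+1)%4 = 1 → [7, 3, 3, 3, 1, 1, 1]
sum = 19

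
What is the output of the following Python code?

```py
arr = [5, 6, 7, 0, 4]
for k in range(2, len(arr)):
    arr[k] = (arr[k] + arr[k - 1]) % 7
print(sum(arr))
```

k=2: arr[2] = (7+6)%7 = 6 → [5, 6, 6, 0, 4]
k=3: arr[3] = (0+6)%7 = 6 → [5, 6, 6, 6, 4]
k=4: arr[4] = (4+6)%7 = 3 → [5, 6, 6, 6, 3]
sum = 26

26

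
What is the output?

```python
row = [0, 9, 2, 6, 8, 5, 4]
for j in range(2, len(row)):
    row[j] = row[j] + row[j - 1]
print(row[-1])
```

j=2: row[2] = 2+9 = 11 → [0, 9, 11, 6, 8, 5, 4]
j=3: row[3] = 6+11 = 17 → [0, 9, 11, 17, 8, 5, 4]
j=4: row[4] = 8+17 = 25 → [0, 9, 11, 17, 25, 5, 4]
j=5: row[5] = 5+25 = 30 → [0, 9, 11, 17, 25, 30, 4]
j=6: row[6] = 4+30 = 34 → [0, 9, 11, 17, 25, 30, 34]

34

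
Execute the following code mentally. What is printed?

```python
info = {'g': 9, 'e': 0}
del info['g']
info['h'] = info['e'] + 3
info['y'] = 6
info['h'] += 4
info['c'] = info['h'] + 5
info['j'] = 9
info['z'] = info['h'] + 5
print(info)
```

del 'g' → {'e': 0}
info['h'] = info['e']+3 = 3 → {'e': 0, 'h': 3}
info['y'] = 6 → {'e': 0, 'h': 3, 'y': 6}
info['h'] = 3+4 = 7 → {'e': 0, 'h': 7, 'y': 6}
info['c'] = info['h']+5 = 12 → {'e': 0, 'h': 7, 'y': 6, 'c': 12}
info['j'] = 9 → {'e': 0, 'h': 7, 'y': 6, 'c': 12, 'j': 9}
info['z'] = info['h']+5 = 12 → {'e': 0, 'h': 7, 'y': 6, 'c': 12, 'j': 9, 'z': 12}

{'e': 0, 'h': 7, 'y': 6, 'c': 12, 'j': 9, 'z': 12}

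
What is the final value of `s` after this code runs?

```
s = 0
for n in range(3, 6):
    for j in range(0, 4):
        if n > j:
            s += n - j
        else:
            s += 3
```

33

n=3,j=0: 3>0, s = 0+3 = 3
n=3,j=1: 3>1, s = 3+2 = 5
n=3,j=2: 3>2, s = 5+1 = 6
n=3,j=3: not 3>3, s = 6+3 = 9
n=4,j=0: 4>0, s = 9+4 = 13
n=4,j=1: 4>1, s = 13+3 = 16
n=4,j=2: 4>2, s = 16+2 = 18
n=4,j=3: 4>3, s = 18+1 = 19
n=5,j=0: 5>0, s = 19+5 = 24
n=5,j=1: 5>1, s = 24+4 = 28
n=5,j=2: 5>2, s = 28+3 = 31
n=5,j=3: 5>3, s = 31+2 = 33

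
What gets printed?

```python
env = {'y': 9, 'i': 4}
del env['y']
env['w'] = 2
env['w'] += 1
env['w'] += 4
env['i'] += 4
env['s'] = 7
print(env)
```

{'i': 8, 'w': 7, 's': 7}

del 'y' → {'i': 4}
env['w'] = 2 → {'i': 4, 'w': 2}
env['w'] = 2+1 = 3 → {'i': 4, 'w': 3}
env['w'] = 3+4 = 7 → {'i': 4, 'w': 7}
env['i'] = 4+4 = 8 → {'i': 8, 'w': 7}
env['s'] = 7 → {'i': 8, 'w': 7, 's': 7}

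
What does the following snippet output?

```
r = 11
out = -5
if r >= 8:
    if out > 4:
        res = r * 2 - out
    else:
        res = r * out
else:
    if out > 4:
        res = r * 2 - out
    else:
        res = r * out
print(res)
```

-55

r=11, out=-5
r >= 8 is True; out > 4 is False
→ res = r * out = -55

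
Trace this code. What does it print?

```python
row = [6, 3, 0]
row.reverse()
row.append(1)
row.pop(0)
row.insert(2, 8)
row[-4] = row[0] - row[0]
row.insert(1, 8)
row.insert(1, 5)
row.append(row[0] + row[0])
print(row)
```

reverse → [0, 3, 6]
append 1 → [0, 3, 6, 1]
pop(0) removes 0 → [3, 6, 1]
insert 8 at 2 → [3, 6, 8, 1]
row[-4] = row[0]-row[0] = 3-3 = 0 → [0, 6, 8, 1]
insert 8 at 1 → [0, 8, 6, 8, 1]
insert 5 at 1 → [0, 5, 8, 6, 8, 1]
append row[0]+row[0] = 0+0 = 0 → [0, 5, 8, 6, 8, 1, 0]

[0, 5, 8, 6, 8, 1, 0]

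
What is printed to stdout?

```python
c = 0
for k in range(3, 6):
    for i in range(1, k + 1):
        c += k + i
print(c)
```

k=3,i=1: c = 0+4 = 4
k=3,i=2: c = 4+5 = 9
k=3,i=3: c = 9+6 = 15
k=4,i=1: c = 15+5 = 20
k=4,i=2: c = 20+6 = 26
k=4,i=3: c = 26+7 = 33
k=4,i=4: c = 33+8 = 41
k=5,i=1: c = 41+6 = 47
k=5,i=2: c = 47+7 = 54
k=5,i=3: c = 54+8 = 62
k=5,i=4: c = 62+9 = 71
k=5,i=5: c = 71+10 = 81

81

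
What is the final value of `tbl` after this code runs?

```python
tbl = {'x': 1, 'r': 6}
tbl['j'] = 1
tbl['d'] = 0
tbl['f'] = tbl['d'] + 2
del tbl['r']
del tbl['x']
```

tbl['j'] = 1 → {'x': 1, 'r': 6, 'j': 1}
tbl['d'] = 0 → {'x': 1, 'r': 6, 'j': 1, 'd': 0}
tbl['f'] = tbl['d']+2 = 2 → {'x': 1, 'r': 6, 'j': 1, 'd': 0, 'f': 2}
del 'r' → {'x': 1, 'j': 1, 'd': 0, 'f': 2}
del 'x' → {'j': 1, 'd': 0, 'f': 2}

{'j': 1, 'd': 0, 'f': 2}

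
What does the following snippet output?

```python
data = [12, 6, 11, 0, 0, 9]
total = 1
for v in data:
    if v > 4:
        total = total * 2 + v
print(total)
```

v=12: >4, total = 1*2+12 = 14
v=6: >4, total = 14*2+6 = 34
v=11: >4, total = 34*2+11 = 79
v=0: not >4
v=0: not >4
v=9: >4, total = 79*2+9 = 167

167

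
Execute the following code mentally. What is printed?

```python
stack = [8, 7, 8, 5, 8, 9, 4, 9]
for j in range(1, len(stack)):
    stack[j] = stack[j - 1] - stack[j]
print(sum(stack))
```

-134

j=1: stack[1] = 8-7 = 1 → [8, 1, 8, 5, 8, 9, 4, 9]
j=2: stack[2] = 1-8 = -7 → [8, 1, -7, 5, 8, 9, 4, 9]
j=3: stack[3] = (-7)-5 = -12 → [8, 1, -7, -12, 8, 9, 4, 9]
j=4: stack[4] = (-12)-8 = -20 → [8, 1, -7, -12, -20, 9, 4, 9]
j=5: stack[5] = (-20)-9 = -29 → [8, 1, -7, -12, -20, -29, 4, 9]
j=6: stack[6] = (-29)-4 = -33 → [8, 1, -7, -12, -20, -29, -33, 9]
j=7: stack[7] = (-33)-9 = -42 → [8, 1, -7, -12, -20, -29, -33, -42]
sum = -134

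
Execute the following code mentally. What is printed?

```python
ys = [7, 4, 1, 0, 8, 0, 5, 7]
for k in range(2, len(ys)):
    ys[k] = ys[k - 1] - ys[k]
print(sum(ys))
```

k=2: ys[2] = 4-1 = 3 → [7, 4, 3, 0, 8, 0, 5, 7]
k=3: ys[3] = 3-0 = 3 → [7, 4, 3, 3, 8, 0, 5, 7]
k=4: ys[4] = 3-8 = -5 → [7, 4, 3, 3, -5, 0, 5, 7]
k=5: ys[5] = (-5)-0 = -5 → [7, 4, 3, 3, -5, -5, 5, 7]
k=6: ys[6] = (-5)-5 = -10 → [7, 4, 3, 3, -5, -5, -10, 7]
k=7: ys[7] = (-10)-7 = -17 → [7, 4, 3, 3, -5, -5, -10, -17]
sum = -20

-20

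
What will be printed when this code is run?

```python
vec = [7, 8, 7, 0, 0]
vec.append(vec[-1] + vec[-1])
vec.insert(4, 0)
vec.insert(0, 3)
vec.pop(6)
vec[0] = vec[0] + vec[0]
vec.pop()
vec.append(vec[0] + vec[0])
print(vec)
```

append vec[-1]+vec[-1] = 0+0 = 0 → [7, 8, 7, 0, 0, 0]
insert 0 at 4 → [7, 8, 7, 0, 0, 0, 0]
insert 3 at 0 → [3, 7, 8, 7, 0, 0, 0, 0]
pop(6) removes 0 → [3, 7, 8, 7, 0, 0, 0]
vec[0] = vec[0]+vec[0] = 3+3 = 6 → [6, 7, 8, 7, 0, 0, 0]
pop() removes 0 → [6, 7, 8, 7, 0, 0]
append vec[0]+vec[0] = 6+6 = 12 → [6, 7, 8, 7, 0, 0, 12]

[6, 7, 8, 7, 0, 0, 12]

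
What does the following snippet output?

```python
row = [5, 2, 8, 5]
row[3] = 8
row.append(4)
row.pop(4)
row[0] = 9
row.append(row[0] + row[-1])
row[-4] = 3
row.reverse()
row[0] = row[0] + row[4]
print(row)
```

[26, 8, 8, 3, 9]

row[3] = 8 → [5, 2, 8, 8]
append 4 → [5, 2, 8, 8, 4]
pop(4) removes 4 → [5, 2, 8, 8]
row[0] = 9 → [9, 2, 8, 8]
append row[0]+row[-1] = 9+8 = 17 → [9, 2, 8, 8, 17]
row[-4] = 3 → [9, 3, 8, 8, 17]
reverse → [17, 8, 8, 3, 9]
row[0] = row[0]+row[4] = 17+9 = 26 → [26, 8, 8, 3, 9]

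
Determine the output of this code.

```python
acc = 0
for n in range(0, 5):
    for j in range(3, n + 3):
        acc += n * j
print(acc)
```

125

n=1,j=3: acc = 0+3 = 3
n=2,j=3: acc = 3+6 = 9
n=2,j=4: acc = 9+8 = 17
n=3,j=3: acc = 17+9 = 26
n=3,j=4: acc = 26+12 = 38
n=3,j=5: acc = 38+15 = 53
n=4,j=3: acc = 53+12 = 65
n=4,j=4: acc = 65+16 = 81
n=4,j=5: acc = 81+20 = 101
n=4,j=6: acc = 101+24 = 125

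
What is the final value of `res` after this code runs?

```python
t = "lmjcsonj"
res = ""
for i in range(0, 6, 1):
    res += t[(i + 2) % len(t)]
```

'jcsonj'

i=0: add t[2]='j' → 'j'
i=1: add t[3]='c' → 'jc'
i=2: add t[4]='s' → 'jcs'
i=3: add t[5]='o' → 'jcso'
i=4: add t[6]='n' → 'jcson'
i=5: add t[7]='j' → 'jcsonj'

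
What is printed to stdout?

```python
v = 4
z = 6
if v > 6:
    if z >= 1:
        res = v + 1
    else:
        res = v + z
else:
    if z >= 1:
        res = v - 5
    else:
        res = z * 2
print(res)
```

-1

v=4, z=6
v > 6 is False; z >= 1 is True
→ res = v - 5 = -1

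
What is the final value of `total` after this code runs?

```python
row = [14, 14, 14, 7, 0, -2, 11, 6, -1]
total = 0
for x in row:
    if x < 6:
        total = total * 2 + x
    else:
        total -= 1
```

x=14: not <6, total = 0-1 = -1
x=14: not <6, total = (-1)-1 = -2
x=14: not <6, total = (-2)-1 = -3
x=7: not <6, total = (-3)-1 = -4
x=0: <6, total = (-4)*2+0 = -8
x=-2: <6, total = (-8)*2+(-2) = -18
x=11: not <6, total = (-18)-1 = -19
x=6: not <6, total = (-19)-1 = -20
x=-1: <6, total = (-20)*2+(-1) = -41

-41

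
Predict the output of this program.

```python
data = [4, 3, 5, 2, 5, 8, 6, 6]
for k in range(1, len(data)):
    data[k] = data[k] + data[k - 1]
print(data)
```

[4, 7, 12, 14, 19, 27, 33, 39]

k=1: data[1] = 3+4 = 7 → [4, 7, 5, 2, 5, 8, 6, 6]
k=2: data[2] = 5+7 = 12 → [4, 7, 12, 2, 5, 8, 6, 6]
k=3: data[3] = 2+12 = 14 → [4, 7, 12, 14, 5, 8, 6, 6]
k=4: data[4] = 5+14 = 19 → [4, 7, 12, 14, 19, 8, 6, 6]
k=5: data[5] = 8+19 = 27 → [4, 7, 12, 14, 19, 27, 6, 6]
k=6: data[6] = 6+27 = 33 → [4, 7, 12, 14, 19, 27, 33, 6]
k=7: data[7] = 6+33 = 39 → [4, 7, 12, 14, 19, 27, 33, 39]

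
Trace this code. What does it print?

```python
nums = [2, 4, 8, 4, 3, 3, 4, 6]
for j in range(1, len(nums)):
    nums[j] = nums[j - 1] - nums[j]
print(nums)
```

j=1: nums[1] = 2-4 = -2 → [2, -2, 8, 4, 3, 3, 4, 6]
j=2: nums[2] = (-2)-8 = -10 → [2, -2, -10, 4, 3, 3, 4, 6]
j=3: nums[3] = (-10)-4 = -14 → [2, -2, -10, -14, 3, 3, 4, 6]
j=4: nums[4] = (-14)-3 = -17 → [2, -2, -10, -14, -17, 3, 4, 6]
j=5: nums[5] = (-17)-3 = -20 → [2, -2, -10, -14, -17, -20, 4, 6]
j=6: nums[6] = (-20)-4 = -24 → [2, -2, -10, -14, -17, -20, -24, 6]
j=7: nums[7] = (-24)-6 = -30 → [2, -2, -10, -14, -17, -20, -24, -30]

[2, -2, -10, -14, -17, -20, -24, -30]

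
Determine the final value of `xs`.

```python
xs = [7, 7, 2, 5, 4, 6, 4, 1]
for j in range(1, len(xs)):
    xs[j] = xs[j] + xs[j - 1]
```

j=1: xs[1] = 7+7 = 14 → [7, 14, 2, 5, 4, 6, 4, 1]
j=2: xs[2] = 2+14 = 16 → [7, 14, 16, 5, 4, 6, 4, 1]
j=3: xs[3] = 5+16 = 21 → [7, 14, 16, 21, 4, 6, 4, 1]
j=4: xs[4] = 4+21 = 25 → [7, 14, 16, 21, 25, 6, 4, 1]
j=5: xs[5] = 6+25 = 31 → [7, 14, 16, 21, 25, 31, 4, 1]
j=6: xs[6] = 4+31 = 35 → [7, 14, 16, 21, 25, 31, 35, 1]
j=7: xs[7] = 1+35 = 36 → [7, 14, 16, 21, 25, 31, 35, 36]

[7, 14, 16, 21, 25, 31, 35, 36]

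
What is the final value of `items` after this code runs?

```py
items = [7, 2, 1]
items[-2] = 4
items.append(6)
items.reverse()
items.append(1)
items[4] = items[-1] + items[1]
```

[6, 1, 4, 7, 2]

items[-2] = 4 → [7, 4, 1]
append 6 → [7, 4, 1, 6]
reverse → [6, 1, 4, 7]
append 1 → [6, 1, 4, 7, 1]
items[4] = items[-1]+items[1] = 1+1 = 2 → [6, 1, 4, 7, 2]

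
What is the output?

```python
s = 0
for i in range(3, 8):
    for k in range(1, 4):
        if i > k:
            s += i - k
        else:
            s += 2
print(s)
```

47

i=3,k=1: 3>1, s = 0+2 = 2
i=3,k=2: 3>2, s = 2+1 = 3
i=3,k=3: not 3>3, s = 3+2 = 5
i=4,k=1: 4>1, s = 5+3 = 8
i=4,k=2: 4>2, s = 8+2 = 10
i=4,k=3: 4>3, s = 10+1 = 11
i=5,k=1: 5>1, s = 11+4 = 15
i=5,k=2: 5>2, s = 15+3 = 18
i=5,k=3: 5>3, s = 18+2 = 20
i=6,k=1: 6>1, s = 20+5 = 25
i=6,k=2: 6>2, s = 25+4 = 29
i=6,k=3: 6>3, s = 29+3 = 32
i=7,k=1: 7>1, s = 32+6 = 38
i=7,k=2: 7>2, s = 38+5 = 43
i=7,k=3: 7>3, s = 43+4 = 47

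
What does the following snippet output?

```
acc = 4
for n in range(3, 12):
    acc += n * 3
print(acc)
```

193

n=3: acc = 4+3*3 = 13
n=4: acc = 13+4*3 = 25
n=5: acc = 25+5*3 = 40
n=6: acc = 40+6*3 = 58
n=7: acc = 58+7*3 = 79
n=8: acc = 79+8*3 = 103
n=9: acc = 103+9*3 = 130
n=10: acc = 130+10*3 = 160
n=11: acc = 160+11*3 = 193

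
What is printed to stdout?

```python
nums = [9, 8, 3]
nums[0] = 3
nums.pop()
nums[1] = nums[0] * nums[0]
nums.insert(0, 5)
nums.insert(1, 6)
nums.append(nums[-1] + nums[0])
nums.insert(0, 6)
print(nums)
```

[6, 5, 6, 3, 9, 14]

nums[0] = 3 → [3, 8, 3]
pop() removes 3 → [3, 8]
nums[1] = nums[0]*nums[0] = 3*3 = 9 → [3, 9]
insert 5 at 0 → [5, 3, 9]
insert 6 at 1 → [5, 6, 3, 9]
append nums[-1]+nums[0] = 9+5 = 14 → [5, 6, 3, 9, 14]
insert 6 at 0 → [6, 5, 6, 3, 9, 14]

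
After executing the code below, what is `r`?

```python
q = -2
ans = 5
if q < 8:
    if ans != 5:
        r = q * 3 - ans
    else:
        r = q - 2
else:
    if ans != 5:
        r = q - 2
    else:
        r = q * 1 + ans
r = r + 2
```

-2

q=-2, ans=5
q < 8 is True; ans != 5 is False
→ r = q - 2 = -4
r = (-4)+2 = -2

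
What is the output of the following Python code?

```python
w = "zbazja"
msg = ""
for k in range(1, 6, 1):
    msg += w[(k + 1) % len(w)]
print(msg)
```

azjaz

k=1: add w[2]='a' → 'a'
k=2: add w[3]='z' → 'az'
k=3: add w[4]='j' → 'azj'
k=4: add w[5]='a' → 'azja'
k=5: add w[0]='z' → 'azjaz'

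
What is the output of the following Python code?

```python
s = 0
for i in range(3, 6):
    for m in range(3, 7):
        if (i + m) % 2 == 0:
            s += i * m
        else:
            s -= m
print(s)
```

76

i=3,m=3: even sum, s = 0+9 = 9
i=3,m=4: odd sum, s = 9-4 = 5
i=3,m=5: even sum, s = 5+15 = 20
i=3,m=6: odd sum, s = 20-6 = 14
i=4,m=3: odd sum, s = 14-3 = 11
i=4,m=4: even sum, s = 11+16 = 27
i=4,m=5: odd sum, s = 27-5 = 22
i=4,m=6: even sum, s = 22+24 = 46
i=5,m=3: even sum, s = 46+15 = 61
i=5,m=4: odd sum, s = 61-4 = 57
i=5,m=5: even sum, s = 57+25 = 82
i=5,m=6: odd sum, s = 82-6 = 76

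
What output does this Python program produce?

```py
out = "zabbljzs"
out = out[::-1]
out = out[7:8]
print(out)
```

reverse → 'szjlbbaz'
slice [7:8] → 'z'

z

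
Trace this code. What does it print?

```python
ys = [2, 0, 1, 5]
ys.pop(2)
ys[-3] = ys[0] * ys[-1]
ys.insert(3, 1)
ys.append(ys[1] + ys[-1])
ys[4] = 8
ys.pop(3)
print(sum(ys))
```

23

pop(2) removes 1 → [2, 0, 5]
ys[-3] = ys[0]*ys[-1] = 2*5 = 10 → [10, 0, 5]
insert 1 at 3 → [10, 0, 5, 1]
append ys[1]+ys[-1] = 0+1 = 1 → [10, 0, 5, 1, 1]
ys[4] = 8 → [10, 0, 5, 1, 8]
pop(3) removes 1 → [10, 0, 5, 8]
sum = 23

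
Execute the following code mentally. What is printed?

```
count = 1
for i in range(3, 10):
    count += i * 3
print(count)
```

i=3: count = 1+3*3 = 10
i=4: count = 10+4*3 = 22
i=5: count = 22+5*3 = 37
i=6: count = 37+6*3 = 55
i=7: count = 55+7*3 = 76
i=8: count = 76+8*3 = 100
i=9: count = 100+9*3 = 127

127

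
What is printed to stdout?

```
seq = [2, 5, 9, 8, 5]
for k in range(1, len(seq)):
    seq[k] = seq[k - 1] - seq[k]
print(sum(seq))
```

k=1: seq[1] = 2-5 = -3 → [2, -3, 9, 8, 5]
k=2: seq[2] = (-3)-9 = -12 → [2, -3, -12, 8, 5]
k=3: seq[3] = (-12)-8 = -20 → [2, -3, -12, -20, 5]
k=4: seq[4] = (-20)-5 = -25 → [2, -3, -12, -20, -25]
sum = -58

-58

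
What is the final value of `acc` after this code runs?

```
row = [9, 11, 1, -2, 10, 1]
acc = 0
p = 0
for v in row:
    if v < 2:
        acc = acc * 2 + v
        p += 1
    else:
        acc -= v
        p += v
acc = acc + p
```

v=9: not <2, acc = 0-9 = -9; p=9
v=11: not <2, acc = (-9)-11 = -20; p=20
v=1: <2, acc = (-20)*2+1 = -39; p=21
v=-2: <2, acc = (-39)*2+(-2) = -80; p=22
v=10: not <2, acc = (-80)-10 = -90; p=32
v=1: <2, acc = (-90)*2+1 = -179; p=33
acc+p = (-179)+33 = -146

-146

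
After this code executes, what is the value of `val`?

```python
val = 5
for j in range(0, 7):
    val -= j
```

j=0: val = 5-0 = 5
j=1: val = 5-1 = 4
j=2: val = 4-2 = 2
j=3: val = 2-3 = -1
j=4: val = (-1)-4 = -5
j=5: val = (-5)-5 = -10
j=6: val = (-10)-6 = -16

-16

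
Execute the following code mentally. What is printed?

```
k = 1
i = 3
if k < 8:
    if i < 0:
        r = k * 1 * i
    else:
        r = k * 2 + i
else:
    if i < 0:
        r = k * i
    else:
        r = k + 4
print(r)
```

k=1, i=3
k < 8 is True; i < 0 is False
→ r = k * 2 + i = 5

5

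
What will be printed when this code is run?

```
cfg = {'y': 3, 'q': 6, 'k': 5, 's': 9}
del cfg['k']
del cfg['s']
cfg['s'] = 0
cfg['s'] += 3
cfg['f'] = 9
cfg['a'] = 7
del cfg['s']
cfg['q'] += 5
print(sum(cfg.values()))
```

30

del 'k' → {'y': 3, 'q': 6, 's': 9}
del 's' → {'y': 3, 'q': 6}
cfg['s'] = 0 → {'y': 3, 'q': 6, 's': 0}
cfg['s'] = 0+3 = 3 → {'y': 3, 'q': 6, 's': 3}
cfg['f'] = 9 → {'y': 3, 'q': 6, 's': 3, 'f': 9}
cfg['a'] = 7 → {'y': 3, 'q': 6, 's': 3, 'f': 9, 'a': 7}
del 's' → {'y': 3, 'q': 6, 'f': 9, 'a': 7}
cfg['q'] = 6+5 = 11 → {'y': 3, 'q': 11, 'f': 9, 'a': 7}
sum of values = 30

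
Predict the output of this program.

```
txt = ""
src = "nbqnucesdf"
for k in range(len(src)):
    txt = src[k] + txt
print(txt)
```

fdsecunqbn

k=0: prepend 'n' → 'n'
k=1: prepend 'b' → 'bn'
k=2: prepend 'q' → 'qbn'
k=3: prepend 'n' → 'nqbn'
k=4: prepend 'u' → 'unqbn'
k=5: prepend 'c' → 'cunqbn'
k=6: prepend 'e' → 'ecunqbn'
k=7: prepend 's' → 'secunqbn'
k=8: prepend 'd' → 'dsecunqbn'
k=9: prepend 'f' → 'fdsecunqbn'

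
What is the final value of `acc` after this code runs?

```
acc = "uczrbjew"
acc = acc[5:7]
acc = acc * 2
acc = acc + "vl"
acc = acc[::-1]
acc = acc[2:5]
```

'eje'

slice [5:7] → 'je'
repeat ×2 → 'jeje'
+ 'vl' → 'jejevl'
reverse → 'lvejej'
slice [2:5] → 'eje'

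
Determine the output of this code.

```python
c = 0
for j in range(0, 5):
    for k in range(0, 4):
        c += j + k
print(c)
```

70

j=0,k=0: c = 0+0 = 0
j=0,k=1: c = 0+1 = 1
j=0,k=2: c = 1+2 = 3
j=0,k=3: c = 3+3 = 6
j=1,k=0: c = 6+1 = 7
j=1,k=1: c = 7+2 = 9
j=1,k=2: c = 9+3 = 12
j=1,k=3: c = 12+4 = 16
j=2,k=0: c = 16+2 = 18
j=2,k=1: c = 18+3 = 21
j=2,k=2: c = 21+4 = 25
j=2,k=3: c = 25+5 = 30
j=3,k=0: c = 30+3 = 33
j=3,k=1: c = 33+4 = 37
j=3,k=2: c = 37+5 = 42
j=3,k=3: c = 42+6 = 48
j=4,k=0: c = 48+4 = 52
j=4,k=1: c = 52+5 = 57
j=4,k=2: c = 57+6 = 63
j=4,k=3: c = 63+7 = 70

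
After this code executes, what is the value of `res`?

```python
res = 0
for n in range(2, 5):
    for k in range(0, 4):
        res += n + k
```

n=2,k=0: res = 0+2 = 2
n=2,k=1: res = 2+3 = 5
n=2,k=2: res = 5+4 = 9
n=2,k=3: res = 9+5 = 14
n=3,k=0: res = 14+3 = 17
n=3,k=1: res = 17+4 = 21
n=3,k=2: res = 21+5 = 26
n=3,k=3: res = 26+6 = 32
n=4,k=0: res = 32+4 = 36
n=4,k=1: res = 36+5 = 41
n=4,k=2: res = 41+6 = 47
n=4,k=3: res = 47+7 = 54

54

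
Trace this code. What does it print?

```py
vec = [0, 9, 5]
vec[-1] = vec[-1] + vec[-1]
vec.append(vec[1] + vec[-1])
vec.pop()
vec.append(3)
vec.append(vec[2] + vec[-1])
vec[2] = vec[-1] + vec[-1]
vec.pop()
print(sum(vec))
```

vec[-1] = vec[-1]+vec[-1] = 5+5 = 10 → [0, 9, 10]
append vec[1]+vec[-1] = 9+10 = 19 → [0, 9, 10, 19]
pop() removes 19 → [0, 9, 10]
append 3 → [0, 9, 10, 3]
append vec[2]+vec[-1] = 10+3 = 13 → [0, 9, 10, 3, 13]
vec[2] = vec[-1]+vec[-1] = 13+13 = 26 → [0, 9, 26, 3, 13]
pop() removes 13 → [0, 9, 26, 3]
sum = 38

38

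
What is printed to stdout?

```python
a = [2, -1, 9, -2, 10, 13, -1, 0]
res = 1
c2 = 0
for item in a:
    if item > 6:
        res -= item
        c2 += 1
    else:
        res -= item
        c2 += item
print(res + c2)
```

-28

item=2: not >6, res = 1-2 = -1; c2=2
item=-1: not >6, res = (-1)-(-1) = 0; c2=1
item=9: >6, res = 0-9 = -9; c2=2
item=-2: not >6, res = (-9)-(-2) = -7; c2=0
item=10: >6, res = (-7)-10 = -17; c2=1
item=13: >6, res = (-17)-13 = -30; c2=2
item=-1: not >6, res = (-30)-(-1) = -29; c2=1
item=0: not >6, res = (-29)-0 = -29; c2=1
res+c2 = (-29)+1 = -28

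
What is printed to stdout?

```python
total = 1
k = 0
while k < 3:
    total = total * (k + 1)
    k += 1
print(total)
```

6

k=0: total = 1*1 = 1
k=1: total = 1*2 = 2
k=2: total = 2*3 = 6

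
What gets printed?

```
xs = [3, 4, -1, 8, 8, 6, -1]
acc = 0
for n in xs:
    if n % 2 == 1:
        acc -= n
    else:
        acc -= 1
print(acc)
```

-5

n=3: odd, acc = 0-3 = -3
n=4: not odd, acc = (-3)-1 = -4
n=-1: odd, acc = (-4)-(-1) = -3
n=8: not odd, acc = (-3)-1 = -4
n=8: not odd, acc = (-4)-1 = -5
n=6: not odd, acc = (-5)-1 = -6
n=-1: odd, acc = (-6)-(-1) = -5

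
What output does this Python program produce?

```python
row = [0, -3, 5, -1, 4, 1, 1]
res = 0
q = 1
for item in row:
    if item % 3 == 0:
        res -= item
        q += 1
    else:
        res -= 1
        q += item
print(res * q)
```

-26

item=0: %3==0, res = 0-0 = 0; q=2
item=-3: %3==0, res = 0-(-3) = 3; q=3
item=5: not %3==0, res = 3-1 = 2; q=8
item=-1: not %3==0, res = 2-1 = 1; q=7
item=4: not %3==0, res = 1-1 = 0; q=11
item=1: not %3==0, res = 0-1 = -1; q=12
item=1: not %3==0, res = (-1)-1 = -2; q=13
res*q = (-2)*13 = -26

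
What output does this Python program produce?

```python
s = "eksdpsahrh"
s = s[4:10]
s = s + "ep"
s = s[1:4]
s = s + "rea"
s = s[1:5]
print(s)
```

slice [4:10] → 'psahrh'
+ 'ep' → 'psahrhep'
slice [1:4] → 'sah'
+ 'rea' → 'sahrea'
slice [1:5] → 'ahre'

ahre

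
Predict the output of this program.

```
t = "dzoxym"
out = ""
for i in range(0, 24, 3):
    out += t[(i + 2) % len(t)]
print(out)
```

omomomom

i=0: add t[2]='o' → 'o'
i=3: add t[5]='m' → 'om'
i=6: add t[2]='o' → 'omo'
i=9: add t[5]='m' → 'omom'
i=12: add t[2]='o' → 'omomo'
i=15: add t[5]='m' → 'omomom'
i=18: add t[2]='o' → 'omomomo'
i=21: add t[5]='m' → 'omomomom'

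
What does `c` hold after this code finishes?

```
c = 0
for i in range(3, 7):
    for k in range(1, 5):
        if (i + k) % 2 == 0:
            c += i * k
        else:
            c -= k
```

72

i=3,k=1: even sum, c = 0+3 = 3
i=3,k=2: odd sum, c = 3-2 = 1
i=3,k=3: even sum, c = 1+9 = 10
i=3,k=4: odd sum, c = 10-4 = 6
i=4,k=1: odd sum, c = 6-1 = 5
i=4,k=2: even sum, c = 5+8 = 13
i=4,k=3: odd sum, c = 13-3 = 10
i=4,k=4: even sum, c = 10+16 = 26
i=5,k=1: even sum, c = 26+5 = 31
i=5,k=2: odd sum, c = 31-2 = 29
i=5,k=3: even sum, c = 29+15 = 44
i=5,k=4: odd sum, c = 44-4 = 40
i=6,k=1: odd sum, c = 40-1 = 39
i=6,k=2: even sum, c = 39+12 = 51
i=6,k=3: odd sum, c = 51-3 = 48
i=6,k=4: even sum, c = 48+24 = 72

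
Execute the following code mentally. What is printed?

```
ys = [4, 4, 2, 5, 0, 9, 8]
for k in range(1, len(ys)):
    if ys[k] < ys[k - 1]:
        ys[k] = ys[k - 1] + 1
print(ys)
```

k=1: 4>=4, unchanged → [4, 4, 2, 5, 0, 9, 8]
k=2: 2<4, ys[2] = 4+1 = 5 → [4, 4, 5, 5, 0, 9, 8]
k=3: 5>=5, unchanged → [4, 4, 5, 5, 0, 9, 8]
k=4: 0<5, ys[4] = 5+1 = 6 → [4, 4, 5, 5, 6, 9, 8]
k=5: 9>=6, unchanged → [4, 4, 5, 5, 6, 9, 8]
k=6: 8<9, ys[6] = 9+1 = 10 → [4, 4, 5, 5, 6, 9, 10]

[4, 4, 5, 5, 6, 9, 10]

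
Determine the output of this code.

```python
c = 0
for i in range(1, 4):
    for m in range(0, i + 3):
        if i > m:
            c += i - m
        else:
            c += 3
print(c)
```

i=1,m=0: 1>0, c = 0+1 = 1
i=1,m=1: not 1>1, c = 1+3 = 4
i=1,m=2: not 1>2, c = 4+3 = 7
i=1,m=3: not 1>3, c = 7+3 = 10
i=2,m=0: 2>0, c = 10+2 = 12
i=2,m=1: 2>1, c = 12+1 = 13
i=2,m=2: not 2>2, c = 13+3 = 16
i=2,m=3: not 2>3, c = 16+3 = 19
i=2,m=4: not 2>4, c = 19+3 = 22
i=3,m=0: 3>0, c = 22+3 = 25
i=3,m=1: 3>1, c = 25+2 = 27
i=3,m=2: 3>2, c = 27+1 = 28
i=3,m=3: not 3>3, c = 28+3 = 31
i=3,m=4: not 3>4, c = 31+3 = 34
i=3,m=5: not 3>5, c = 34+3 = 37

37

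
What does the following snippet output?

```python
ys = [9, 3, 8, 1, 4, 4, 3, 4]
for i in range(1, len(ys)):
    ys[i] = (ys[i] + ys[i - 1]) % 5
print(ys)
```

i=1: ys[1] = (3+9)%5 = 2 → [9, 2, 8, 1, 4, 4, 3, 4]
i=2: ys[2] = (8+2)%5 = 0 → [9, 2, 0, 1, 4, 4, 3, 4]
i=3: ys[3] = (1+0)%5 = 1 → [9, 2, 0, 1, 4, 4, 3, 4]
i=4: ys[4] = (4+1)%5 = 0 → [9, 2, 0, 1, 0, 4, 3, 4]
i=5: ys[5] = (4+0)%5 = 4 → [9, 2, 0, 1, 0, 4, 3, 4]
i=6: ys[6] = (3+4)%5 = 2 → [9, 2, 0, 1, 0, 4, 2, 4]
i=7: ys[7] = (4+2)%5 = 1 → [9, 2, 0, 1, 0, 4, 2, 1]

[9, 2, 0, 1, 0, 4, 2, 1]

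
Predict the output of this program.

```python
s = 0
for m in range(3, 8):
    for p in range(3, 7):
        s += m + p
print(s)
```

m=3,p=3: s = 0+6 = 6
m=3,p=4: s = 6+7 = 13
m=3,p=5: s = 13+8 = 21
m=3,p=6: s = 21+9 = 30
m=4,p=3: s = 30+7 = 37
m=4,p=4: s = 37+8 = 45
m=4,p=5: s = 45+9 = 54
m=4,p=6: s = 54+10 = 64
m=5,p=3: s = 64+8 = 72
m=5,p=4: s = 72+9 = 81
m=5,p=5: s = 81+10 = 91
m=5,p=6: s = 91+11 = 102
m=6,p=3: s = 102+9 = 111
m=6,p=4: s = 111+10 = 121
m=6,p=5: s = 121+11 = 132
m=6,p=6: s = 132+12 = 144
m=7,p=3: s = 144+10 = 154
m=7,p=4: s = 154+11 = 165
m=7,p=5: s = 165+12 = 177
m=7,p=6: s = 177+13 = 190

190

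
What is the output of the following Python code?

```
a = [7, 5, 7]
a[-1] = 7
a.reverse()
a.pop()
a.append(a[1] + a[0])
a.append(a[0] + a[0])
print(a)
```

a[-1] = 7 → [7, 5, 7]
reverse → [7, 5, 7]
pop() removes 7 → [7, 5]
append a[1]+a[0] = 5+7 = 12 → [7, 5, 12]
append a[0]+a[0] = 7+7 = 14 → [7, 5, 12, 14]

[7, 5, 12, 14]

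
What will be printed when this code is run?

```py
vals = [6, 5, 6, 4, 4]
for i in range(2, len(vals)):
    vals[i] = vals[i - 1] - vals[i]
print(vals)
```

i=2: vals[2] = 5-6 = -1 → [6, 5, -1, 4, 4]
i=3: vals[3] = (-1)-4 = -5 → [6, 5, -1, -5, 4]
i=4: vals[4] = (-5)-4 = -9 → [6, 5, -1, -5, -9]

[6, 5, -1, -5, -9]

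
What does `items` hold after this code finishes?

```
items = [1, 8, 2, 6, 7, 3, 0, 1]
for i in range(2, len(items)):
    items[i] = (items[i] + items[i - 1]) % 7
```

i=2: items[2] = (2+8)%7 = 3 → [1, 8, 3, 6, 7, 3, 0, 1]
i=3: items[3] = (6+3)%7 = 2 → [1, 8, 3, 2, 7, 3, 0, 1]
i=4: items[4] = (7+2)%7 = 2 → [1, 8, 3, 2, 2, 3, 0, 1]
i=5: items[5] = (3+2)%7 = 5 → [1, 8, 3, 2, 2, 5, 0, 1]
i=6: items[6] = (0+5)%7 = 5 → [1, 8, 3, 2, 2, 5, 5, 1]
i=7: items[7] = (1+5)%7 = 6 → [1, 8, 3, 2, 2, 5, 5, 6]

[1, 8, 3, 2, 2, 5, 5, 6]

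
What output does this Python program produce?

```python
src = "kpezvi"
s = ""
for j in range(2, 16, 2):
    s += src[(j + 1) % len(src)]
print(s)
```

j=2: add src[3]='z' → 'z'
j=4: add src[5]='i' → 'zi'
j=6: add src[1]='p' → 'zip'
j=8: add src[3]='z' → 'zipz'
j=10: add src[5]='i' → 'zipzi'
j=12: add src[1]='p' → 'zipzip'
j=14: add src[3]='z' → 'zipzipz'

zipzipz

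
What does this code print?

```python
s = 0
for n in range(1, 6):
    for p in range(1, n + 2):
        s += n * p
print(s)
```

n=1,p=1: s = 0+1 = 1
n=1,p=2: s = 1+2 = 3
n=2,p=1: s = 3+2 = 5
n=2,p=2: s = 5+4 = 9
n=2,p=3: s = 9+6 = 15
n=3,p=1: s = 15+3 = 18
n=3,p=2: s = 18+6 = 24
n=3,p=3: s = 24+9 = 33
n=3,p=4: s = 33+12 = 45
n=4,p=1: s = 45+4 = 49
n=4,p=2: s = 49+8 = 57
n=4,p=3: s = 57+12 = 69
n=4,p=4: s = 69+16 = 85
n=4,p=5: s = 85+20 = 105
n=5,p=1: s = 105+5 = 110
n=5,p=2: s = 110+10 = 120
n=5,p=3: s = 120+15 = 135
n=5,p=4: s = 135+20 = 155
n=5,p=5: s = 155+25 = 180
n=5,p=6: s = 180+30 = 210

210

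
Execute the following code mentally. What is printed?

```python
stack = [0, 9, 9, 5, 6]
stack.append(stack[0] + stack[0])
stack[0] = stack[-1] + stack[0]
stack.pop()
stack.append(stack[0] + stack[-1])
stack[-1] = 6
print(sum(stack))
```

35

append stack[0]+stack[0] = 0+0 = 0 → [0, 9, 9, 5, 6, 0]
stack[0] = stack[-1]+stack[0] = 0+0 = 0 → [0, 9, 9, 5, 6, 0]
pop() removes 0 → [0, 9, 9, 5, 6]
append stack[0]+stack[-1] = 0+6 = 6 → [0, 9, 9, 5, 6, 6]
stack[-1] = 6 → [0, 9, 9, 5, 6, 6]
sum = 35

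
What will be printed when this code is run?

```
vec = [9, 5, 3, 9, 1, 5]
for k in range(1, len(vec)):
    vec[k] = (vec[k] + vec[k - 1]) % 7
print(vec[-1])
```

k=1: vec[1] = (5+9)%7 = 0 → [9, 0, 3, 9, 1, 5]
k=2: vec[2] = (3+0)%7 = 3 → [9, 0, 3, 9, 1, 5]
k=3: vec[3] = (9+3)%7 = 5 → [9, 0, 3, 5, 1, 5]
k=4: vec[4] = (1+5)%7 = 6 → [9, 0, 3, 5, 6, 5]
k=5: vec[5] = (5+6)%7 = 4 → [9, 0, 3, 5, 6, 4]

4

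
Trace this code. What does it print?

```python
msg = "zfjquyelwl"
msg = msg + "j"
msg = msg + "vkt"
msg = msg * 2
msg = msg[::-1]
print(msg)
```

tkvjlwleyuqjfztkvjlwleyuqjfz

+ 'j' → 'zfjquyelwlj'
+ 'vkt' → 'zfjquyelwljvkt'
repeat ×2 → 'zfjquyelwljvktzfjquyelwljvkt'
reverse → 'tkvjlwleyuqjfztkvjlwleyuqjfz'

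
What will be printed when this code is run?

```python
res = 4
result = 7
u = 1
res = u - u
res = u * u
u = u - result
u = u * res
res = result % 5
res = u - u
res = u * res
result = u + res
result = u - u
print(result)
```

res = 1-1 = 0
res = 1*1 = 1
u = 1-7 = -6
u = (-6)*1 = -6
res = 7%5 = 2
res = (-6)-(-6) = 0
res = (-6)*0 = 0
result = (-6)+0 = -6
result = (-6)-(-6) = 0

0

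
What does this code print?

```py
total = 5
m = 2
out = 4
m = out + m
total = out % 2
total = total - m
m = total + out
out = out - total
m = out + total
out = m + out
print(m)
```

4

m = 4+2 = 6
total = 4%2 = 0
total = 0-6 = -6
m = (-6)+4 = -2
out = 4-(-6) = 10
m = 10+(-6) = 4
out = 4+10 = 14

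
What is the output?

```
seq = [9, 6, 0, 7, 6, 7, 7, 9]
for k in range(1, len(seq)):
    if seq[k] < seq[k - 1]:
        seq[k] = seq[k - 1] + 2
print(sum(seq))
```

k=1: 6<9, seq[1] = 9+2 = 11 → [9, 11, 0, 7, 6, 7, 7, 9]
k=2: 0<11, seq[2] = 11+2 = 13 → [9, 11, 13, 7, 6, 7, 7, 9]
k=3: 7<13, seq[3] = 13+2 = 15 → [9, 11, 13, 15, 6, 7, 7, 9]
k=4: 6<15, seq[4] = 15+2 = 17 → [9, 11, 13, 15, 17, 7, 7, 9]
k=5: 7<17, seq[5] = 17+2 = 19 → [9, 11, 13, 15, 17, 19, 7, 9]
k=6: 7<19, seq[6] = 19+2 = 21 → [9, 11, 13, 15, 17, 19, 21, 9]
k=7: 9<21, seq[7] = 21+2 = 23 → [9, 11, 13, 15, 17, 19, 21, 23]
sum = 128

128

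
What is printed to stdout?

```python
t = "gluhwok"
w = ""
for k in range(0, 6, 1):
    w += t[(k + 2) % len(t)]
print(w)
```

uhwokg

k=0: add t[2]='u' → 'u'
k=1: add t[3]='h' → 'uh'
k=2: add t[4]='w' → 'uhw'
k=3: add t[5]='o' → 'uhwo'
k=4: add t[6]='k' → 'uhwok'
k=5: add t[0]='g' → 'uhwokg'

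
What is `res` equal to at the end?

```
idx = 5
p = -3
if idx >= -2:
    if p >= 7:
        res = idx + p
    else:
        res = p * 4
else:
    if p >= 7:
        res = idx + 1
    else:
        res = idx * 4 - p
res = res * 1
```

-12

idx=5, p=-3
idx >= -2 is True; p >= 7 is False
→ res = p * 4 = -12
res = (-12)*1 = -12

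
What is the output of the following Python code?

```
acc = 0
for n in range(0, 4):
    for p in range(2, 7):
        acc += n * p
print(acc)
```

n=0,p=2: acc = 0+0 = 0
n=0,p=3: acc = 0+0 = 0
n=0,p=4: acc = 0+0 = 0
n=0,p=5: acc = 0+0 = 0
n=0,p=6: acc = 0+0 = 0
n=1,p=2: acc = 0+2 = 2
n=1,p=3: acc = 2+3 = 5
n=1,p=4: acc = 5+4 = 9
n=1,p=5: acc = 9+5 = 14
n=1,p=6: acc = 14+6 = 20
n=2,p=2: acc = 20+4 = 24
n=2,p=3: acc = 24+6 = 30
n=2,p=4: acc = 30+8 = 38
n=2,p=5: acc = 38+10 = 48
n=2,p=6: acc = 48+12 = 60
n=3,p=2: acc = 60+6 = 66
n=3,p=3: acc = 66+9 = 75
n=3,p=4: acc = 75+12 = 87
n=3,p=5: acc = 87+15 = 102
n=3,p=6: acc = 102+18 = 120

120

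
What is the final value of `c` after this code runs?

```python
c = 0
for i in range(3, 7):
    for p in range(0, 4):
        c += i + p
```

96

i=3,p=0: c = 0+3 = 3
i=3,p=1: c = 3+4 = 7
i=3,p=2: c = 7+5 = 12
i=3,p=3: c = 12+6 = 18
i=4,p=0: c = 18+4 = 22
i=4,p=1: c = 22+5 = 27
i=4,p=2: c = 27+6 = 33
i=4,p=3: c = 33+7 = 40
i=5,p=0: c = 40+5 = 45
i=5,p=1: c = 45+6 = 51
i=5,p=2: c = 51+7 = 58
i=5,p=3: c = 58+8 = 66
i=6,p=0: c = 66+6 = 72
i=6,p=1: c = 72+7 = 79
i=6,p=2: c = 79+8 = 87
i=6,p=3: c = 87+9 = 96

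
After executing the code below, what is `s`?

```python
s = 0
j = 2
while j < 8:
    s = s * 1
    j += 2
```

j=2: s = 0*1 = 0
j=4: s = 0*1 = 0
j=6: s = 0*1 = 0

0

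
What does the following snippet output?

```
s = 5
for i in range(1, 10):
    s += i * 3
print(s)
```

i=1: s = 5+1*3 = 8
i=2: s = 8+2*3 = 14
i=3: s = 14+3*3 = 23
i=4: s = 23+4*3 = 35
i=5: s = 35+5*3 = 50
i=6: s = 50+6*3 = 68
i=7: s = 68+7*3 = 89
i=8: s = 89+8*3 = 113
i=9: s = 113+9*3 = 140

140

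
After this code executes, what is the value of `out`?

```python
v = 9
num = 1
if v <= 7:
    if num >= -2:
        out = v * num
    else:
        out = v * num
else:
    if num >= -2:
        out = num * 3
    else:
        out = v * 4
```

3

v=9, num=1
v <= 7 is False; num >= -2 is True
→ out = num * 3 = 3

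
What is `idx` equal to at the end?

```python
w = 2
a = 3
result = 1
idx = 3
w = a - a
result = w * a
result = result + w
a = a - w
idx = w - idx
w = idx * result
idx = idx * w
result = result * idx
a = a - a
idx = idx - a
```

w = 3-3 = 0
result = 0*3 = 0
result = 0+0 = 0
a = 3-0 = 3
idx = 0-3 = -3
w = (-3)*0 = 0
idx = (-3)*0 = 0
result = 0*0 = 0
a = 3-3 = 0
idx = 0-0 = 0

0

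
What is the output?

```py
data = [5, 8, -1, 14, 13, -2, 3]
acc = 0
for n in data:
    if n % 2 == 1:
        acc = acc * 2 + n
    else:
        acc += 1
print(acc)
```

79

n=5: odd, acc = 0*2+5 = 5
n=8: not odd, acc = 5+1 = 6
n=-1: odd, acc = 6*2+(-1) = 11
n=14: not odd, acc = 11+1 = 12
n=13: odd, acc = 12*2+13 = 37
n=-2: not odd, acc = 37+1 = 38
n=3: odd, acc = 38*2+3 = 79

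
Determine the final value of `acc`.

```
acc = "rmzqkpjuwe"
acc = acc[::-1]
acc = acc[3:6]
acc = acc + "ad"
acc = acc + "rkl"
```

'jpkadrkl'

reverse → 'ewujpkqzmr'
slice [3:6] → 'jpk'
+ 'ad' → 'jpkad'
+ 'rkl' → 'jpkadrkl'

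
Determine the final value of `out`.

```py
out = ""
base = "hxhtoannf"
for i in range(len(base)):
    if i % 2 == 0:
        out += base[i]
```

'hhonf'

i=0: add 'h' → 'h'
i=1: skip
i=2: add 'h' → 'hh'
i=3: skip
i=4: add 'o' → 'hho'
i=5: skip
i=6: add 'n' → 'hhon'
i=7: skip
i=8: add 'f' → 'hhonf'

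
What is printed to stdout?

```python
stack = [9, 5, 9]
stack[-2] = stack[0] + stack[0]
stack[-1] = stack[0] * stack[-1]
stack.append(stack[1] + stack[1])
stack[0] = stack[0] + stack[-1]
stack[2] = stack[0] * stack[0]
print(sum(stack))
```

stack[-2] = stack[0]+stack[0] = 9+9 = 18 → [9, 18, 9]
stack[-1] = stack[0]*stack[-1] = 9*9 = 81 → [9, 18, 81]
append stack[1]+stack[1] = 18+18 = 36 → [9, 18, 81, 36]
stack[0] = stack[0]+stack[-1] = 9+36 = 45 → [45, 18, 81, 36]
stack[2] = stack[0]*stack[0] = 45*45 = 2025 → [45, 18, 2025, 36]
sum = 2124

2124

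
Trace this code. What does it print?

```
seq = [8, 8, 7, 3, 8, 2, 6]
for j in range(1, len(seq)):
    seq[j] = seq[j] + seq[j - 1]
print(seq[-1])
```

j=1: seq[1] = 8+8 = 16 → [8, 16, 7, 3, 8, 2, 6]
j=2: seq[2] = 7+16 = 23 → [8, 16, 23, 3, 8, 2, 6]
j=3: seq[3] = 3+23 = 26 → [8, 16, 23, 26, 8, 2, 6]
j=4: seq[4] = 8+26 = 34 → [8, 16, 23, 26, 34, 2, 6]
j=5: seq[5] = 2+34 = 36 → [8, 16, 23, 26, 34, 36, 6]
j=6: seq[6] = 6+36 = 42 → [8, 16, 23, 26, 34, 36, 42]

42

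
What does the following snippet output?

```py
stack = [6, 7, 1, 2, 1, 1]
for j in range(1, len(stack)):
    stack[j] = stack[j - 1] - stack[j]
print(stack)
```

[6, -1, -2, -4, -5, -6]

j=1: stack[1] = 6-7 = -1 → [6, -1, 1, 2, 1, 1]
j=2: stack[2] = (-1)-1 = -2 → [6, -1, -2, 2, 1, 1]
j=3: stack[3] = (-2)-2 = -4 → [6, -1, -2, -4, 1, 1]
j=4: stack[4] = (-4)-1 = -5 → [6, -1, -2, -4, -5, 1]
j=5: stack[5] = (-5)-1 = -6 → [6, -1, -2, -4, -5, -6]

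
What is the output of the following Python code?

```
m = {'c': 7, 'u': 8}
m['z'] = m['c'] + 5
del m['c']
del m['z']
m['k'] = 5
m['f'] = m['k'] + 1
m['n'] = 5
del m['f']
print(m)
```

m['z'] = m['c']+5 = 12 → {'c': 7, 'u': 8, 'z': 12}
del 'c' → {'u': 8, 'z': 12}
del 'z' → {'u': 8}
m['k'] = 5 → {'u': 8, 'k': 5}
m['f'] = m['k']+1 = 6 → {'u': 8, 'k': 5, 'f': 6}
m['n'] = 5 → {'u': 8, 'k': 5, 'f': 6, 'n': 5}
del 'f' → {'u': 8, 'k': 5, 'n': 5}

{'u': 8, 'k': 5, 'n': 5}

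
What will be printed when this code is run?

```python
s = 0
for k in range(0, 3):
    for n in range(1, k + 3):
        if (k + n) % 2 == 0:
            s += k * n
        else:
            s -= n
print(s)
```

k=0,n=1: odd sum, s = 0-1 = -1
k=0,n=2: even sum, s = (-1)+0 = -1
k=1,n=1: even sum, s = (-1)+1 = 0
k=1,n=2: odd sum, s = 0-2 = -2
k=1,n=3: even sum, s = (-2)+3 = 1
k=2,n=1: odd sum, s = 1-1 = 0
k=2,n=2: even sum, s = 0+4 = 4
k=2,n=3: odd sum, s = 4-3 = 1
k=2,n=4: even sum, s = 1+8 = 9

9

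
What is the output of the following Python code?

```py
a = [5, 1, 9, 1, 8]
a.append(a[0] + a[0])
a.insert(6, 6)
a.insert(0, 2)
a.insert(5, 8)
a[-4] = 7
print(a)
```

[2, 5, 1, 9, 1, 7, 8, 10, 6]

append a[0]+a[0] = 5+5 = 10 → [5, 1, 9, 1, 8, 10]
insert 6 at 6 → [5, 1, 9, 1, 8, 10, 6]
insert 2 at 0 → [2, 5, 1, 9, 1, 8, 10, 6]
insert 8 at 5 → [2, 5, 1, 9, 1, 8, 8, 10, 6]
a[-4] = 7 → [2, 5, 1, 9, 1, 7, 8, 10, 6]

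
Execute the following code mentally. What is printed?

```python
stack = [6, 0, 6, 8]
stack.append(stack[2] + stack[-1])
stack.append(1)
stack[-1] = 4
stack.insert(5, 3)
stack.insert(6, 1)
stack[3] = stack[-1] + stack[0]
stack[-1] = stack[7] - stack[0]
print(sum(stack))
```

38

append stack[2]+stack[-1] = 6+8 = 14 → [6, 0, 6, 8, 14]
append 1 → [6, 0, 6, 8, 14, 1]
stack[-1] = 4 → [6, 0, 6, 8, 14, 4]
insert 3 at 5 → [6, 0, 6, 8, 14, 3, 4]
insert 1 at 6 → [6, 0, 6, 8, 14, 3, 1, 4]
stack[3] = stack[-1]+stack[0] = 4+6 = 10 → [6, 0, 6, 10, 14, 3, 1, 4]
stack[-1] = stack[7]-stack[0] = 4-6 = -2 → [6, 0, 6, 10, 14, 3, 1, -2]
sum = 38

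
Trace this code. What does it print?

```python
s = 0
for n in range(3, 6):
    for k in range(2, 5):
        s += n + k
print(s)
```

63

n=3,k=2: s = 0+5 = 5
n=3,k=3: s = 5+6 = 11
n=3,k=4: s = 11+7 = 18
n=4,k=2: s = 18+6 = 24
n=4,k=3: s = 24+7 = 31
n=4,k=4: s = 31+8 = 39
n=5,k=2: s = 39+7 = 46
n=5,k=3: s = 46+8 = 54
n=5,k=4: s = 54+9 = 63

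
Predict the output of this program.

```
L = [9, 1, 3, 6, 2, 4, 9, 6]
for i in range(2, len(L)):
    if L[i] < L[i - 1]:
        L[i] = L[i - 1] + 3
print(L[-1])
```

18

i=2: 3>=1, unchanged → [9, 1, 3, 6, 2, 4, 9, 6]
i=3: 6>=3, unchanged → [9, 1, 3, 6, 2, 4, 9, 6]
i=4: 2<6, L[4] = 6+3 = 9 → [9, 1, 3, 6, 9, 4, 9, 6]
i=5: 4<9, L[5] = 9+3 = 12 → [9, 1, 3, 6, 9, 12, 9, 6]
i=6: 9<12, L[6] = 12+3 = 15 → [9, 1, 3, 6, 9, 12, 15, 6]
i=7: 6<15, L[7] = 15+3 = 18 → [9, 1, 3, 6, 9, 12, 15, 18]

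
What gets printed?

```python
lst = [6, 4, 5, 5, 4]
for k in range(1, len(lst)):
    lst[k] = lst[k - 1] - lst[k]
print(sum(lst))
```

-15

k=1: lst[1] = 6-4 = 2 → [6, 2, 5, 5, 4]
k=2: lst[2] = 2-5 = -3 → [6, 2, -3, 5, 4]
k=3: lst[3] = (-3)-5 = -8 → [6, 2, -3, -8, 4]
k=4: lst[4] = (-8)-4 = -12 → [6, 2, -3, -8, -12]
sum = -15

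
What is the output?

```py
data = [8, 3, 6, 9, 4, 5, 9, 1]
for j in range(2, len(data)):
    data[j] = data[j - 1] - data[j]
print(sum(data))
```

-102

j=2: data[2] = 3-6 = -3 → [8, 3, -3, 9, 4, 5, 9, 1]
j=3: data[3] = (-3)-9 = -12 → [8, 3, -3, -12, 4, 5, 9, 1]
j=4: data[4] = (-12)-4 = -16 → [8, 3, -3, -12, -16, 5, 9, 1]
j=5: data[5] = (-16)-5 = -21 → [8, 3, -3, -12, -16, -21, 9, 1]
j=6: data[6] = (-21)-9 = -30 → [8, 3, -3, -12, -16, -21, -30, 1]
j=7: data[7] = (-30)-1 = -31 → [8, 3, -3, -12, -16, -21, -30, -31]
sum = -102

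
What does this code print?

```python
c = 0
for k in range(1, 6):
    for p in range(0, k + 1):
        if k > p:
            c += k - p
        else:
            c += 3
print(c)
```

k=1,p=0: 1>0, c = 0+1 = 1
k=1,p=1: not 1>1, c = 1+3 = 4
k=2,p=0: 2>0, c = 4+2 = 6
k=2,p=1: 2>1, c = 6+1 = 7
k=2,p=2: not 2>2, c = 7+3 = 10
k=3,p=0: 3>0, c = 10+3 = 13
k=3,p=1: 3>1, c = 13+2 = 15
k=3,p=2: 3>2, c = 15+1 = 16
k=3,p=3: not 3>3, c = 16+3 = 19
k=4,p=0: 4>0, c = 19+4 = 23
k=4,p=1: 4>1, c = 23+3 = 26
k=4,p=2: 4>2, c = 26+2 = 28
k=4,p=3: 4>3, c = 28+1 = 29
k=4,p=4: not 4>4, c = 29+3 = 32
k=5,p=0: 5>0, c = 32+5 = 37
k=5,p=1: 5>1, c = 37+4 = 41
k=5,p=2: 5>2, c = 41+3 = 44
k=5,p=3: 5>3, c = 44+2 = 46
k=5,p=4: 5>4, c = 46+1 = 47
k=5,p=5: not 5>5, c = 47+3 = 50

50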